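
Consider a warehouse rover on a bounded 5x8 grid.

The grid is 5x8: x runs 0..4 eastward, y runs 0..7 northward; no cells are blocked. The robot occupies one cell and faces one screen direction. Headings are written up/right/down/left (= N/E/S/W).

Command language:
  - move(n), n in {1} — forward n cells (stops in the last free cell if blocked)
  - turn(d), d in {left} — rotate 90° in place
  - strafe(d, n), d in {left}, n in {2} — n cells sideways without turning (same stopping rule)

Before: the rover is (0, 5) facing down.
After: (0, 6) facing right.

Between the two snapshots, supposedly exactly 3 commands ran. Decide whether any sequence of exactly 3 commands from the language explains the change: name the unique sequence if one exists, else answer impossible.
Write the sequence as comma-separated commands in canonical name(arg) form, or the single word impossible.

key: position moved to (0,6) AND the heading swung to E — translation plus rotation needed
initial: (0, 5) facing down
step 1 (move(1)): (0, 4) facing down
step 2 (turn(left)): (0, 4) facing right
step 3 (strafe(left, 2)): (0, 6) facing right
all 27 alternatives checked — unique.

move(1), turn(left), strafe(left, 2)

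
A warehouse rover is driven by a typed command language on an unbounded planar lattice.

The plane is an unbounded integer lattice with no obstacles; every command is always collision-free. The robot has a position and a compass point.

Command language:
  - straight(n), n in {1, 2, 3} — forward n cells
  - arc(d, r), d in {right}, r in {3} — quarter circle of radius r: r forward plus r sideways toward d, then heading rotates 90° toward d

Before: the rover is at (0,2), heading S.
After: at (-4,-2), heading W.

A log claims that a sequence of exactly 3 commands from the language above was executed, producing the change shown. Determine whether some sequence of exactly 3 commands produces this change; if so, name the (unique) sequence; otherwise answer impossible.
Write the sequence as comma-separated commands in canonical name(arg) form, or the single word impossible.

straight(1), arc(right, 3), straight(1)

key: position moved to (-4,-2) AND the heading swung to W — translation plus rotation needed
from: at (0,2), heading S
1. straight(1) → at (0,1), heading S
2. arc(right, 3) → at (-3,-2), heading W
3. straight(1) → at (-4,-2), heading W
no other 3-command option fits: unique.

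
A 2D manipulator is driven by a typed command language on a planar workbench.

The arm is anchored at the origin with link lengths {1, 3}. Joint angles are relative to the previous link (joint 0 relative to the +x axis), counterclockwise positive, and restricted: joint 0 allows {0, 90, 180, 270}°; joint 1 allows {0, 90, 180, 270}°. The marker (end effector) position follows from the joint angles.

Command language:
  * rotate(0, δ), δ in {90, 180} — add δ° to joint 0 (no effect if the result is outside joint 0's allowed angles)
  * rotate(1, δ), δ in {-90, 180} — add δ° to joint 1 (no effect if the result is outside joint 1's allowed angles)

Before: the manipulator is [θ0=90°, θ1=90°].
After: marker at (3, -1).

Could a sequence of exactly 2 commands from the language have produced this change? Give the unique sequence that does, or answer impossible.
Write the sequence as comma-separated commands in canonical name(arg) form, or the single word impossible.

start: [θ0=90°, θ1=90°]
t=1 rotate(0, 90) ⇒ [θ0=180°, θ1=90°]
t=2 rotate(0, 90) ⇒ [θ0=270°, θ1=90°]
all 16 alternatives checked — unique.

rotate(0, 90), rotate(0, 90)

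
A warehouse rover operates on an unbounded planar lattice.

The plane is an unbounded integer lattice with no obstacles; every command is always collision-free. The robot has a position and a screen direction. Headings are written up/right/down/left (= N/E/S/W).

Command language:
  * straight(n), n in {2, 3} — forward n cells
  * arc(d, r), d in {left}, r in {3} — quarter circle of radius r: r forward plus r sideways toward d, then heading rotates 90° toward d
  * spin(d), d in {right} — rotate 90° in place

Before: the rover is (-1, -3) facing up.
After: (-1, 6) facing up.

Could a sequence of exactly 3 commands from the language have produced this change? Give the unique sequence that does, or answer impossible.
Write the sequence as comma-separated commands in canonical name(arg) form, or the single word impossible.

key: heading stays N — no command in the sequence turns
initial: (-1, -3) facing up
t=1 straight(3) ⇒ (-1, 0) facing up
t=2 straight(3) ⇒ (-1, 3) facing up
t=3 straight(3) ⇒ (-1, 6) facing up
all 64 alternatives checked — unique.

straight(3), straight(3), straight(3)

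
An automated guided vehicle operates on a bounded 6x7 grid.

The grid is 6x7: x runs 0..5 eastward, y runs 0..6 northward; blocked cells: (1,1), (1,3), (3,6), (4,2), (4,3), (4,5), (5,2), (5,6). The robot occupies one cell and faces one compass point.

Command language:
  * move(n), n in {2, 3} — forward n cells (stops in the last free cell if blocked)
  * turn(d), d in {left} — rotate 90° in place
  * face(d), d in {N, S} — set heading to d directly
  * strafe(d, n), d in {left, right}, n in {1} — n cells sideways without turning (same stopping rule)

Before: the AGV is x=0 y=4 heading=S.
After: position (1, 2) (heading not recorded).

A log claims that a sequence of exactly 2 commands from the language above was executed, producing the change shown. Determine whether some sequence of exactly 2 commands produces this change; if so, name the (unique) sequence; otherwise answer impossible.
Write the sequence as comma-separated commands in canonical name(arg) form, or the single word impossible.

key: running strafe(left, 1) before move(2) would end elsewhere — order is forced
from: x=0 y=4 heading=S
1. move(2) → x=0 y=2 heading=S
2. strafe(left, 1) → x=1 y=2 heading=S
all 49 alternatives checked — unique.

move(2), strafe(left, 1)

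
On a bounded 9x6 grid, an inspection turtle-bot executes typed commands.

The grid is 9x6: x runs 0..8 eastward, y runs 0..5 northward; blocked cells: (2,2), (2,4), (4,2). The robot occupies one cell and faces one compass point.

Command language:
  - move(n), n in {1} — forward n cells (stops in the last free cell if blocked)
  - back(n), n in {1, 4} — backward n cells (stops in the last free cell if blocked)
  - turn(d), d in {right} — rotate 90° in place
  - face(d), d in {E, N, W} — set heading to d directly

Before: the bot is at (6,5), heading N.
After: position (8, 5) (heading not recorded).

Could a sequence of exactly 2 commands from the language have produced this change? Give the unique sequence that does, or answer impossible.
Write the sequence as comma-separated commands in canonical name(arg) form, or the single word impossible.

face(W), back(4)

key: back(4) runs into the grid edge before its full distance
start: at (6,5), heading N
[1] after face(W): at (6,5), heading W
[2] after back(4): at (8,5), heading W
all 49 alternatives checked — unique.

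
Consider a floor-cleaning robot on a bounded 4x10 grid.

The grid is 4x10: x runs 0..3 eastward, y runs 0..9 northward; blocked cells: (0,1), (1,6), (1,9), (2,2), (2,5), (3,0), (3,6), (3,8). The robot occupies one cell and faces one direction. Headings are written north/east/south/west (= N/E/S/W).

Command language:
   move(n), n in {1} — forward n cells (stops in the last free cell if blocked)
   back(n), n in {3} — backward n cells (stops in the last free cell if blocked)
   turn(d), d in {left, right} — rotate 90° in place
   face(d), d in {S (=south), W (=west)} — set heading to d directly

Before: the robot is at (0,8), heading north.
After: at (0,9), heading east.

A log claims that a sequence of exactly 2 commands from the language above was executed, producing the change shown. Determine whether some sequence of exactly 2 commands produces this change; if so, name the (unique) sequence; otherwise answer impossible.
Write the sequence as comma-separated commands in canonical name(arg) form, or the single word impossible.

move(1), turn(right)

key: order matters: swapping move(1) and turn(right) lands elsewhere
from: at (0,8), heading north
step 1 (move(1)): at (0,9), heading north
step 2 (turn(right)): at (0,9), heading east
no rival 2-sequence matches.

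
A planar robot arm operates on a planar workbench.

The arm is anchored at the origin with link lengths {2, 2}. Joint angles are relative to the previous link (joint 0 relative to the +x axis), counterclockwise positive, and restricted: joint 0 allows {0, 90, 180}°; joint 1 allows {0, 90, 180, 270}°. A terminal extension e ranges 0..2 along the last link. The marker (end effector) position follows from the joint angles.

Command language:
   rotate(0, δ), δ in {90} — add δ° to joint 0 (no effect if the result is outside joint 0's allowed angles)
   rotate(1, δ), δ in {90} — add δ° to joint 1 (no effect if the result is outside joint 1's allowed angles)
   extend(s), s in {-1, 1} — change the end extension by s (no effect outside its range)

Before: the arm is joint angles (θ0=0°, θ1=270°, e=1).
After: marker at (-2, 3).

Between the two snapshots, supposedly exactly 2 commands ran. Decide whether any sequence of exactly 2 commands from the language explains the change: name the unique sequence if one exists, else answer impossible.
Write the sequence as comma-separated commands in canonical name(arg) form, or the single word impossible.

initial: joint angles (θ0=0°, θ1=270°, e=1)
t=1 rotate(0, 90) ⇒ joint angles (θ0=90°, θ1=270°, e=1)
t=2 rotate(0, 90) ⇒ joint angles (θ0=180°, θ1=270°, e=1)
no other 2-command option fits: unique.

rotate(0, 90), rotate(0, 90)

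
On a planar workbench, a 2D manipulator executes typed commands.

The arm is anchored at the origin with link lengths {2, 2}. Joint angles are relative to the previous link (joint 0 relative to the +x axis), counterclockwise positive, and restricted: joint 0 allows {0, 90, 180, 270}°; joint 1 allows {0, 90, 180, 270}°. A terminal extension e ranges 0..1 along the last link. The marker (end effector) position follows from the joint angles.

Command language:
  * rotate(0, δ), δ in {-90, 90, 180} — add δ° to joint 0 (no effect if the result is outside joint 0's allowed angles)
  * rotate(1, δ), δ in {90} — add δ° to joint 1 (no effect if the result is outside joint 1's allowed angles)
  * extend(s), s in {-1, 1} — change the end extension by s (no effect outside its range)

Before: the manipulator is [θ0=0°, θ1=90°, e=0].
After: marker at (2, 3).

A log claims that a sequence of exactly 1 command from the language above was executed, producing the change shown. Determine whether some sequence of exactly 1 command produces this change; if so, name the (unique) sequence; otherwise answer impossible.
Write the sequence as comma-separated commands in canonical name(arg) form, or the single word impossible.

extend(1)

t0: [θ0=0°, θ1=90°, e=0]
step 1 (extend(1)): [θ0=0°, θ1=90°, e=1]
all 6 alternatives checked — unique.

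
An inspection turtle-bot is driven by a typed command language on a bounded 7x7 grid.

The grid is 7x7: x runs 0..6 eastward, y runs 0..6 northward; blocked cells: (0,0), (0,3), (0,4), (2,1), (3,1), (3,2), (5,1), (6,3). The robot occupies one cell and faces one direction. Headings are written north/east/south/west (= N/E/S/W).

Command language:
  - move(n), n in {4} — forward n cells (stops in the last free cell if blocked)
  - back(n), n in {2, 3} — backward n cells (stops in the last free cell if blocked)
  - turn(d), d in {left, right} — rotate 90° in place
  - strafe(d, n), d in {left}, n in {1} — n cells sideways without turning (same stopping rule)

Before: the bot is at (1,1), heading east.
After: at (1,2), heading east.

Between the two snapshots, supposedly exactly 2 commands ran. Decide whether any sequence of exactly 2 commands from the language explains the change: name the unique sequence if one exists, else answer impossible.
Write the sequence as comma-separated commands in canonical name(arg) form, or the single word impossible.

move(4), strafe(left, 1)

key: running strafe(left, 1) before move(4) would end elsewhere — order is forced
begin: at (1,1), heading east
t=1 move(4) ⇒ at (1,1), heading east
t=2 strafe(left, 1) ⇒ at (1,2), heading east
all 36 alternatives checked — unique.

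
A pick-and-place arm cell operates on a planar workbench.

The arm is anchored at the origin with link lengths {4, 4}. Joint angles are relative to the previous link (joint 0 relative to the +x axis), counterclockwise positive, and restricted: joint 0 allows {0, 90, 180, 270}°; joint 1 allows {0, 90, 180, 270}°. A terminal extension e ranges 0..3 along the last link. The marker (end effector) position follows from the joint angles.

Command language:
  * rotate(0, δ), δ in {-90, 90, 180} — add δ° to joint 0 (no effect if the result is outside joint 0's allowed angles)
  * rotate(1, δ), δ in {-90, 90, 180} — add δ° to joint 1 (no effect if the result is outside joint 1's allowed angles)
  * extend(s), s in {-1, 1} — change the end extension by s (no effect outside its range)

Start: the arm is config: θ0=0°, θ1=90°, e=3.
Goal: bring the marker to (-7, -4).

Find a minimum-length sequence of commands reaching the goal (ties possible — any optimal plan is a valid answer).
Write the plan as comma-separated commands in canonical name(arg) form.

initial: config: θ0=0°, θ1=90°, e=3
t=1 rotate(0, -90) ⇒ config: θ0=270°, θ1=90°, e=3
t=2 rotate(1, 180) ⇒ config: θ0=270°, θ1=270°, e=3
no 1-step plan works, so 2 is optimal.

rotate(0, -90), rotate(1, 180)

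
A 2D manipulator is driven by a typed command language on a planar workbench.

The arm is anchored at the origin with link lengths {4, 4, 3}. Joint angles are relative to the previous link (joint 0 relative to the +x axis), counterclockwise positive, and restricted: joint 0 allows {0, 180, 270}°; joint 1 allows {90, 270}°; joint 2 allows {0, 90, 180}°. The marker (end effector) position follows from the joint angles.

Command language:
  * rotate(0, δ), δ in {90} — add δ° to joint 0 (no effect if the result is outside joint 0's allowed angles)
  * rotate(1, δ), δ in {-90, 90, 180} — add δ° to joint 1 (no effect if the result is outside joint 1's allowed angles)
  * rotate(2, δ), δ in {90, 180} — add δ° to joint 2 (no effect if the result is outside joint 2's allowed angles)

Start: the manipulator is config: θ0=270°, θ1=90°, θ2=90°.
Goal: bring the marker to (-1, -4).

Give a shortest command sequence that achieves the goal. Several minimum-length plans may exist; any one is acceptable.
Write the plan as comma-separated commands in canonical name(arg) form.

from: config: θ0=270°, θ1=90°, θ2=90°
1. rotate(2, 90) → config: θ0=270°, θ1=90°, θ2=180°
2. rotate(1, 180) → config: θ0=270°, θ1=270°, θ2=180°
nothing shorter than 2 reaches the goal.

rotate(2, 90), rotate(1, 180)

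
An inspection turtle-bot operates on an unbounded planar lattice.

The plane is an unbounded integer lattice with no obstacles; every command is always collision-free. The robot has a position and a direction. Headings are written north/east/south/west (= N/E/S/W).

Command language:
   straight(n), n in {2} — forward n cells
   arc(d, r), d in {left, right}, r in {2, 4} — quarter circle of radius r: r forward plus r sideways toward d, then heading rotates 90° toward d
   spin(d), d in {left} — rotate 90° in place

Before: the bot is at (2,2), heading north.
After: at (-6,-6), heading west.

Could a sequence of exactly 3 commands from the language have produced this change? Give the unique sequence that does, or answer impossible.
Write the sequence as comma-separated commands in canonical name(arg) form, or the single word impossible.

key: position moved to (-6,-6) AND the heading swung to W — translation plus rotation needed
t0: at (2,2), heading north
1. spin(left) → at (2,2), heading west
2. arc(left, 4) → at (-2,-2), heading south
3. arc(right, 4) → at (-6,-6), heading west
all 216 alternatives checked — unique.

spin(left), arc(left, 4), arc(right, 4)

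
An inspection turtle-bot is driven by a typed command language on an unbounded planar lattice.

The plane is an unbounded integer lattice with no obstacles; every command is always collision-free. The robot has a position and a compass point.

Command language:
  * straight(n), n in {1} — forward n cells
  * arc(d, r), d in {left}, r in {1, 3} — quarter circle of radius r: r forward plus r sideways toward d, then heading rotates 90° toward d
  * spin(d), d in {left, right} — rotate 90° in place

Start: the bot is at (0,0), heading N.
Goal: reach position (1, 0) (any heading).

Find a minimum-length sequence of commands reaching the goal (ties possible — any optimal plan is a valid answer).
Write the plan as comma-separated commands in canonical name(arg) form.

spin(right), straight(1)

from: at (0,0), heading N
t=1 spin(right) ⇒ at (0,0), heading E
t=2 straight(1) ⇒ at (1,0), heading E
shorter routes all fall short; 2 is best.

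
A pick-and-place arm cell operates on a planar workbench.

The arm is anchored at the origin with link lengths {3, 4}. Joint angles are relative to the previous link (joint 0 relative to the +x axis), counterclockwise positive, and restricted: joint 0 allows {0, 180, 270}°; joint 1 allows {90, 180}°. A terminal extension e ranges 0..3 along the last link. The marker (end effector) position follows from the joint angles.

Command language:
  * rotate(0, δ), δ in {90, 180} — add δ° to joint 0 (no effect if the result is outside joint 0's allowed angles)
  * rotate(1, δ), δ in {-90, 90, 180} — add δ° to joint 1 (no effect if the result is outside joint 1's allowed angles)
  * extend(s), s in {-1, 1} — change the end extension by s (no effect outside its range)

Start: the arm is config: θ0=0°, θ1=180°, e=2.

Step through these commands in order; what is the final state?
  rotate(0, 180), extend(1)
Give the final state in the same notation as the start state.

t0: config: θ0=0°, θ1=180°, e=2
t=1 rotate(0, 180) ⇒ config: θ0=180°, θ1=180°, e=2
t=2 extend(1) ⇒ config: θ0=180°, θ1=180°, e=3

config: θ0=180°, θ1=180°, e=3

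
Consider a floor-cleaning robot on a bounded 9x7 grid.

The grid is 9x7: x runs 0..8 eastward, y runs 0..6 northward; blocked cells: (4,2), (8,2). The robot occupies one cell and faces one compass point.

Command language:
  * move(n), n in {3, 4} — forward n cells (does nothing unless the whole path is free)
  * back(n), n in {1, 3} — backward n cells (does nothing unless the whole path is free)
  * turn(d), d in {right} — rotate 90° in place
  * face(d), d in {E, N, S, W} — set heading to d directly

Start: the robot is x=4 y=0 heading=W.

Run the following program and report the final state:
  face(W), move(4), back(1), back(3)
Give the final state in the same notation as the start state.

x=4 y=0 heading=W

start: x=4 y=0 heading=W
1. face(W) → x=4 y=0 heading=W
2. move(4) → x=0 y=0 heading=W
3. back(1) → x=1 y=0 heading=W
4. back(3) → x=4 y=0 heading=W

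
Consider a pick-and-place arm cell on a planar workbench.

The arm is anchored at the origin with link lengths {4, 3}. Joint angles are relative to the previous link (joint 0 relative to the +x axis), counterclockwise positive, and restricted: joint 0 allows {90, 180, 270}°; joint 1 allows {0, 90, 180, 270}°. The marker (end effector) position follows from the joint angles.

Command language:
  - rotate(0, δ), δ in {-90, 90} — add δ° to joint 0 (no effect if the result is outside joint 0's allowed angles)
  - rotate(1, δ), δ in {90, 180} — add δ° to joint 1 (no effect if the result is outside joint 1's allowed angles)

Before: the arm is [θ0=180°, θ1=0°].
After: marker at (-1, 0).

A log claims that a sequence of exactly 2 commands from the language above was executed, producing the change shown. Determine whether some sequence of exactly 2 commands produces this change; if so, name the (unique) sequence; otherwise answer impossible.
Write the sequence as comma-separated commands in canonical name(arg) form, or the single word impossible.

t0: [θ0=180°, θ1=0°]
t=1 rotate(1, 90) ⇒ [θ0=180°, θ1=90°]
t=2 rotate(1, 90) ⇒ [θ0=180°, θ1=180°]
no other 2-command option fits: unique.

rotate(1, 90), rotate(1, 90)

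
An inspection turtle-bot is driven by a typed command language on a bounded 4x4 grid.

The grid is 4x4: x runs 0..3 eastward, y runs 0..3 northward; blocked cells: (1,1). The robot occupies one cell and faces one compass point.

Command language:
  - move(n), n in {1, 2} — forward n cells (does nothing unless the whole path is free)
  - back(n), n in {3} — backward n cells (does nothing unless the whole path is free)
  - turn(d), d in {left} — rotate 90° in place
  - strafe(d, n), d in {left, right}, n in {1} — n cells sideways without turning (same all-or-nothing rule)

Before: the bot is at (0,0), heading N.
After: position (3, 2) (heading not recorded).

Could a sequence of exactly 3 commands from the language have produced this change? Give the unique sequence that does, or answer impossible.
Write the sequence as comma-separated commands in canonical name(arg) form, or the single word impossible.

move(2), turn(left), back(3)

key: order matters: swapping move(2) and back(3) lands elsewhere
t0: at (0,0), heading N
t=1 move(2) ⇒ at (0,2), heading N
t=2 turn(left) ⇒ at (0,2), heading W
t=3 back(3) ⇒ at (3,2), heading W
all 216 alternatives checked — unique.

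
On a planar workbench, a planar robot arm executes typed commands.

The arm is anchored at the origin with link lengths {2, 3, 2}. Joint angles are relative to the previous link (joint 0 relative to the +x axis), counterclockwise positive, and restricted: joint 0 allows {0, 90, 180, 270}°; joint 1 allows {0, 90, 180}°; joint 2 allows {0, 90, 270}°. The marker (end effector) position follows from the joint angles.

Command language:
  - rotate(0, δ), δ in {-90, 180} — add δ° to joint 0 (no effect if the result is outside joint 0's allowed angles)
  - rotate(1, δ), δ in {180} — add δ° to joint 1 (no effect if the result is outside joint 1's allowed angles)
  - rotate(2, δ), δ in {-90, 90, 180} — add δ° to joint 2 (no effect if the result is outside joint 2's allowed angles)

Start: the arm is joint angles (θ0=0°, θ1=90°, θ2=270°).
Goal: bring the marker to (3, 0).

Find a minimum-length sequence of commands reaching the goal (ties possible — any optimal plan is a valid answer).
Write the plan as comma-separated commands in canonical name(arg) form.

rotate(2, 180), rotate(0, -90)

start: joint angles (θ0=0°, θ1=90°, θ2=270°)
step 1 (rotate(2, 180)): joint angles (θ0=0°, θ1=90°, θ2=90°)
step 2 (rotate(0, -90)): joint angles (θ0=270°, θ1=90°, θ2=90°)
no 1-step plan works, so 2 is optimal.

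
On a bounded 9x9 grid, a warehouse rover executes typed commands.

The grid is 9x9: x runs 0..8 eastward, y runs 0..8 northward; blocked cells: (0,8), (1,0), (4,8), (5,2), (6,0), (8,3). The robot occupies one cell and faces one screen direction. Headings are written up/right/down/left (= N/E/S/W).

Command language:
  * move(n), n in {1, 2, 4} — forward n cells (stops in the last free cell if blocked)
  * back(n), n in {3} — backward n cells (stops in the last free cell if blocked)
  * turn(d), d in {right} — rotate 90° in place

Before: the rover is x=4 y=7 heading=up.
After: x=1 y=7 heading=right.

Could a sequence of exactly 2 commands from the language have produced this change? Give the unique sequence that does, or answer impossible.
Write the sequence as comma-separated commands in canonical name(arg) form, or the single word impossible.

key: running back(3) before turn(right) would end elsewhere — order is forced
initial: x=4 y=7 heading=up
1. turn(right) → x=4 y=7 heading=right
2. back(3) → x=1 y=7 heading=right
no other 2-command option fits: unique.

turn(right), back(3)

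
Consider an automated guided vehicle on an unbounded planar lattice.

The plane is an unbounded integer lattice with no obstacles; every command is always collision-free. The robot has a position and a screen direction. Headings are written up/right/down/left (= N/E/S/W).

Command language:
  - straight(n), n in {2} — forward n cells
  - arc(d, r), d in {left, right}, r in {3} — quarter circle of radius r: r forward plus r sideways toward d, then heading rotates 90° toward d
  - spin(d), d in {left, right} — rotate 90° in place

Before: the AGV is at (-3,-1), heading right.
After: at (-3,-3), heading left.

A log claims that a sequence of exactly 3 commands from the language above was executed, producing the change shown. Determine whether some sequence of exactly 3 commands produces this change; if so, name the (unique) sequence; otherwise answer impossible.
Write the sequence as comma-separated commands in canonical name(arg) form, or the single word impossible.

key: position moved to (-3,-3) AND the heading swung to W — translation plus rotation needed
initial: at (-3,-1), heading right
t=1 spin(right) ⇒ at (-3,-1), heading down
t=2 straight(2) ⇒ at (-3,-3), heading down
t=3 spin(right) ⇒ at (-3,-3), heading left
no rival 3-sequence matches.

spin(right), straight(2), spin(right)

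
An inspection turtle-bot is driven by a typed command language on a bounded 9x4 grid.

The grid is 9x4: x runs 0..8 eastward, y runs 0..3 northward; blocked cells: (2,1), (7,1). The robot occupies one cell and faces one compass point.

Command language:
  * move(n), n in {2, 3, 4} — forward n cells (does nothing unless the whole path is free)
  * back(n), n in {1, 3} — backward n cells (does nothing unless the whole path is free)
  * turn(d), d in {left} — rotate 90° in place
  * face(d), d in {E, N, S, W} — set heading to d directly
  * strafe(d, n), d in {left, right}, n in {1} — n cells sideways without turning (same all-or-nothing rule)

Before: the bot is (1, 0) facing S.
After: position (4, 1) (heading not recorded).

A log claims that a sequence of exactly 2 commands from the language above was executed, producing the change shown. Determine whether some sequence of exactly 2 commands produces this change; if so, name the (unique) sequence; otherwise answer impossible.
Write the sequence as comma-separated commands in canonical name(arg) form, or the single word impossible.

impossible

no 2-step route produces this change.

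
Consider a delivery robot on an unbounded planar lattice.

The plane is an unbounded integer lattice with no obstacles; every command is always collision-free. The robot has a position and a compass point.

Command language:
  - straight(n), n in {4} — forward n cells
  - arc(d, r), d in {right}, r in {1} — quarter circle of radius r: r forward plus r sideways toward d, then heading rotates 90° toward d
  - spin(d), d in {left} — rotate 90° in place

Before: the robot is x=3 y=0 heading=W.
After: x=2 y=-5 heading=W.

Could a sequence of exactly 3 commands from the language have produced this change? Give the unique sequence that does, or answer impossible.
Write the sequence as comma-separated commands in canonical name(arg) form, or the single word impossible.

key: running arc(right, 1) before spin(left) would end elsewhere — order is forced
begin: x=3 y=0 heading=W
[1] after spin(left): x=3 y=0 heading=S
[2] after straight(4): x=3 y=-4 heading=S
[3] after arc(right, 1): x=2 y=-5 heading=W
no rival 3-sequence matches.

spin(left), straight(4), arc(right, 1)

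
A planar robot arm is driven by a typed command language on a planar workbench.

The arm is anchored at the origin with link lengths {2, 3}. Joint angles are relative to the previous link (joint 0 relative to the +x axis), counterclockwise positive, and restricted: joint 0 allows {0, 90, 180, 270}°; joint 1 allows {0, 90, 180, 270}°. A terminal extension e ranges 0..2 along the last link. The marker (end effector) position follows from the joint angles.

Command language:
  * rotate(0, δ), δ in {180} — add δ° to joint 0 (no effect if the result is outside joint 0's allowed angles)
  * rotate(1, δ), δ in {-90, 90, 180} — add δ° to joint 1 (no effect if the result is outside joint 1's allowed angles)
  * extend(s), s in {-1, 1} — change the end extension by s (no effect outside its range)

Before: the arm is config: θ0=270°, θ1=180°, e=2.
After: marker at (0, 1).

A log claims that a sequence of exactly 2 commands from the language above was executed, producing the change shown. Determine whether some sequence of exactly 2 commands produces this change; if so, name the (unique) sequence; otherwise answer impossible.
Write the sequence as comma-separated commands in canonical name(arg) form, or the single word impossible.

initial: config: θ0=270°, θ1=180°, e=2
step 1 (extend(-1)): config: θ0=270°, θ1=180°, e=1
step 2 (extend(-1)): config: θ0=270°, θ1=180°, e=0
no other 2-command option fits: unique.

extend(-1), extend(-1)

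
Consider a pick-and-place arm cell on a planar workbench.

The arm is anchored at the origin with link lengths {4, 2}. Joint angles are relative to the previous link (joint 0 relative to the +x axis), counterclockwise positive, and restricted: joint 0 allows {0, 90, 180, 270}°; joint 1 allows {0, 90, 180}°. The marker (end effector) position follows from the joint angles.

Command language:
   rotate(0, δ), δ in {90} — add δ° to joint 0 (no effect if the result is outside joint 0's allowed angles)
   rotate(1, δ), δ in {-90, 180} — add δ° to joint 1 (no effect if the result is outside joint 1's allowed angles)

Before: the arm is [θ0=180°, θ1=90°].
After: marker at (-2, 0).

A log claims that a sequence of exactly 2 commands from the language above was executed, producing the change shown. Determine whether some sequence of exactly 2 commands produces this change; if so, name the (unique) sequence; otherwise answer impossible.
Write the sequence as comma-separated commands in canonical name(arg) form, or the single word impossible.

rotate(1, -90), rotate(1, 180)

key: order matters: swapping rotate(1, -90) and rotate(1, 180) lands elsewhere
t0: [θ0=180°, θ1=90°]
[1] after rotate(1, -90): [θ0=180°, θ1=0°]
[2] after rotate(1, 180): [θ0=180°, θ1=180°]
uniquely the one of 9 2-step routes that fits.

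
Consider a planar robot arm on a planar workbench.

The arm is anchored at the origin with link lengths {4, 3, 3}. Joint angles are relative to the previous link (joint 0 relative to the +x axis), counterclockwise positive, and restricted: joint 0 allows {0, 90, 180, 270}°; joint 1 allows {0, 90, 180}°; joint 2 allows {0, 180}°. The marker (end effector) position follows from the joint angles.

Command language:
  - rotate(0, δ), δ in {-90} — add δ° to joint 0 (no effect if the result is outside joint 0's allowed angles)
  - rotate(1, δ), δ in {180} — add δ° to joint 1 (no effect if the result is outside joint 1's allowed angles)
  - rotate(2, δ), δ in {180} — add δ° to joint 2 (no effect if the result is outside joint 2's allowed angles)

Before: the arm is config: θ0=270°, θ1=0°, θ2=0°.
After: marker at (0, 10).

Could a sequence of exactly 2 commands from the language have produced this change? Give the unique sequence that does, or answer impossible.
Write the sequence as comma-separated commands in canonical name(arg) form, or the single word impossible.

start: config: θ0=270°, θ1=0°, θ2=0°
step 1 (rotate(0, -90)): config: θ0=180°, θ1=0°, θ2=0°
step 2 (rotate(0, -90)): config: θ0=90°, θ1=0°, θ2=0°
no rival 2-sequence matches.

rotate(0, -90), rotate(0, -90)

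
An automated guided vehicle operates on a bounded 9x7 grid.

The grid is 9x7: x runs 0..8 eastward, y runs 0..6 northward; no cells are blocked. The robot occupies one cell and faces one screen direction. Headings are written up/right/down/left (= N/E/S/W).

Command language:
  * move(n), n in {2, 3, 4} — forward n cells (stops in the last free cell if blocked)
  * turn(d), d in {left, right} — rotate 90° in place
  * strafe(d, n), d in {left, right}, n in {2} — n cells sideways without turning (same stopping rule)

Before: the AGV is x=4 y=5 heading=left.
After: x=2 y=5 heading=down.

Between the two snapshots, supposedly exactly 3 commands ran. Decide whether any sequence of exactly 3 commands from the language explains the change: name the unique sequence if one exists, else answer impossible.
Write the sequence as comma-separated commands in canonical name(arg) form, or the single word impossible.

move(4), turn(left), strafe(left, 2)

key: order matters: swapping move(4) and strafe(left, 2) lands elsewhere
begin: x=4 y=5 heading=left
[1] after move(4): x=0 y=5 heading=left
[2] after turn(left): x=0 y=5 heading=down
[3] after strafe(left, 2): x=2 y=5 heading=down
no rival 3-sequence matches.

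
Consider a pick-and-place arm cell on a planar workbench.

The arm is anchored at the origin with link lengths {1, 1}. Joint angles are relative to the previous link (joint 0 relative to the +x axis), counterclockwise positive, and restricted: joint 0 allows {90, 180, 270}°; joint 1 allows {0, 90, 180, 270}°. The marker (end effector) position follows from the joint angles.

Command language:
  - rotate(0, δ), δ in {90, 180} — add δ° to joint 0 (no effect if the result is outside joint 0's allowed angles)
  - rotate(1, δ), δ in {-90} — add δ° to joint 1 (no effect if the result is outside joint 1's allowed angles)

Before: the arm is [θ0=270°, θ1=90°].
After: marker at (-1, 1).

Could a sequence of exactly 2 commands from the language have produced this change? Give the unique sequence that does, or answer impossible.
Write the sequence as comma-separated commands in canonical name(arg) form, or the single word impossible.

key: running rotate(0, 180) before rotate(0, 90) would end elsewhere — order is forced
t0: [θ0=270°, θ1=90°]
step 1 (rotate(0, 90)): [θ0=270°, θ1=90°]
step 2 (rotate(0, 180)): [θ0=90°, θ1=90°]
no rival 2-sequence matches.

rotate(0, 90), rotate(0, 180)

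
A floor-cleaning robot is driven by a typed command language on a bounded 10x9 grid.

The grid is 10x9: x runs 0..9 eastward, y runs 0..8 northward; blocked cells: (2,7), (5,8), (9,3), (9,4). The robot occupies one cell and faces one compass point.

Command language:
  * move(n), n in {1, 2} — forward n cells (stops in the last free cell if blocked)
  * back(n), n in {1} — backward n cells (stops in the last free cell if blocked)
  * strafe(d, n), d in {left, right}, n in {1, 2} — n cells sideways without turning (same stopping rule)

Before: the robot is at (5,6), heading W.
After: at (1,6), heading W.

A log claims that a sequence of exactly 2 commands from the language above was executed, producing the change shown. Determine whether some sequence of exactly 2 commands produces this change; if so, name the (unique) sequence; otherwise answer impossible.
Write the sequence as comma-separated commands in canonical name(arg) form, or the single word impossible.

key: heading stays W — no command in the sequence turns
from: at (5,6), heading W
[1] after move(2): at (3,6), heading W
[2] after move(2): at (1,6), heading W
all 49 alternatives checked — unique.

move(2), move(2)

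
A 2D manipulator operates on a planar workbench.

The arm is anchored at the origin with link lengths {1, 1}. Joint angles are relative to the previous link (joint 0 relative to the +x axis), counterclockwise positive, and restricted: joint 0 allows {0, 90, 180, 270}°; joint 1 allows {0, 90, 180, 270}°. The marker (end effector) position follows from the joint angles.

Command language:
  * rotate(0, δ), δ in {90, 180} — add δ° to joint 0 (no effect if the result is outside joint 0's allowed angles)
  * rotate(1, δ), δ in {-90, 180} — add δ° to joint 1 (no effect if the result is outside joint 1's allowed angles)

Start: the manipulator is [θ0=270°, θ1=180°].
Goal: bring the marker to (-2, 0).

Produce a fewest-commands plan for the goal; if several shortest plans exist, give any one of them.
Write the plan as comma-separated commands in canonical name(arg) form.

begin: [θ0=270°, θ1=180°]
t=1 rotate(1, 180) ⇒ [θ0=270°, θ1=0°]
t=2 rotate(0, 180) ⇒ [θ0=90°, θ1=0°]
t=3 rotate(0, 90) ⇒ [θ0=180°, θ1=0°]
minimal: 3 command(s), checked below 3.

rotate(1, 180), rotate(0, 180), rotate(0, 90)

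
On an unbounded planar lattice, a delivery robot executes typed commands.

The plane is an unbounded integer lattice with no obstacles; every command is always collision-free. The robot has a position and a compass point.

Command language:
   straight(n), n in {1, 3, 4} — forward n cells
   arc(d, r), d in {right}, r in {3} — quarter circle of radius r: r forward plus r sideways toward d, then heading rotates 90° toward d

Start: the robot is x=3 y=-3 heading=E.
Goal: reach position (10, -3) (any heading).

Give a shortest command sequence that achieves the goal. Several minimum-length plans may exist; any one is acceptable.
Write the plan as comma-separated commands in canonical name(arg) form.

straight(3), straight(4)

t0: x=3 y=-3 heading=E
t=1 straight(3) ⇒ x=6 y=-3 heading=E
t=2 straight(4) ⇒ x=10 y=-3 heading=E
no 1-step plan works, so 2 is optimal.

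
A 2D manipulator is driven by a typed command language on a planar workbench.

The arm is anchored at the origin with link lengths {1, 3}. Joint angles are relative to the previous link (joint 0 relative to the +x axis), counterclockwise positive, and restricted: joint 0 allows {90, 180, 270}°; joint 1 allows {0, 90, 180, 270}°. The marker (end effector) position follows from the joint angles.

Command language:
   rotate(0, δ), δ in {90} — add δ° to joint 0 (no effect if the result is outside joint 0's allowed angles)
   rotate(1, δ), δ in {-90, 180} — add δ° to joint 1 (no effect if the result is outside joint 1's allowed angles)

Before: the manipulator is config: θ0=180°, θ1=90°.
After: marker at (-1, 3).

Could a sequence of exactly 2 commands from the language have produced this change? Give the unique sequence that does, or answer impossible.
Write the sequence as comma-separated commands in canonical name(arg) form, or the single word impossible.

initial: config: θ0=180°, θ1=90°
step 1 (rotate(1, -90)): config: θ0=180°, θ1=0°
step 2 (rotate(1, -90)): config: θ0=180°, θ1=270°
no other 2-command option fits: unique.

rotate(1, -90), rotate(1, -90)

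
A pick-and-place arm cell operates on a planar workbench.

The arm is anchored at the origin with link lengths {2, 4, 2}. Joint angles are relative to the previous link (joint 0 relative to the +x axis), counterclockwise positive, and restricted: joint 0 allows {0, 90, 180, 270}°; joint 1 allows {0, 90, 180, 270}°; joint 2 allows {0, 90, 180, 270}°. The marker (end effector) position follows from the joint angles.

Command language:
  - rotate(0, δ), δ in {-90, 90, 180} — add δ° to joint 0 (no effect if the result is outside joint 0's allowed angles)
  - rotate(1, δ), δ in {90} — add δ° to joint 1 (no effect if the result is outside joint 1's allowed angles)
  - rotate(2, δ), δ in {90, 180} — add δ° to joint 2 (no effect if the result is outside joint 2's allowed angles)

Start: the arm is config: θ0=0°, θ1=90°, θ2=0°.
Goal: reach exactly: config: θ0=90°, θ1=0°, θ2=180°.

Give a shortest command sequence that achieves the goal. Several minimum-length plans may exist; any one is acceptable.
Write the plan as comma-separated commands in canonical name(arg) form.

start: config: θ0=0°, θ1=90°, θ2=0°
t=1 rotate(1, 90) ⇒ config: θ0=0°, θ1=180°, θ2=0°
t=2 rotate(1, 90) ⇒ config: θ0=0°, θ1=270°, θ2=0°
t=3 rotate(1, 90) ⇒ config: θ0=0°, θ1=0°, θ2=0°
t=4 rotate(0, 90) ⇒ config: θ0=90°, θ1=0°, θ2=0°
t=5 rotate(2, 180) ⇒ config: θ0=90°, θ1=0°, θ2=180°
no 4-step plan works, so 5 is optimal.

rotate(1, 90), rotate(1, 90), rotate(1, 90), rotate(0, 90), rotate(2, 180)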